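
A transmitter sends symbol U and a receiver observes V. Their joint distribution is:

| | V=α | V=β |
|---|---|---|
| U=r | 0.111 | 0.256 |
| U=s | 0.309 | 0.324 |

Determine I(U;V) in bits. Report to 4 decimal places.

Marginals: p(U) = (0.3670, 0.6330), p(V) = (0.4200, 0.5800).
I(U;V) = Σ p(x,y)·log₂[p(x,y)/(p(x)p(y))].
  (r,α): 0.111·log₂(0.7201) = -0.05258
  (r,β): 0.256·log₂(1.2027) = 0.06816
  (s,α): 0.309·log₂(1.1623) = 0.06703
  (s,β): 0.324·log₂(0.8825) = -0.05843
Sum = 0.0242 bits.

0.0242 bits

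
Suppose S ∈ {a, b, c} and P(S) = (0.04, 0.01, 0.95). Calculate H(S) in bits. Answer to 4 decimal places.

H(S) = −Σ p·log₂ p.
  −(0.04)·log₂(0.04) = 0.18575
  −(0.01)·log₂(0.01) = 0.06644
  −(0.95)·log₂(0.95) = 0.07030
Sum: 0.18575 + 0.06644 + 0.07030 = 0.3225 bits.

0.3225 bits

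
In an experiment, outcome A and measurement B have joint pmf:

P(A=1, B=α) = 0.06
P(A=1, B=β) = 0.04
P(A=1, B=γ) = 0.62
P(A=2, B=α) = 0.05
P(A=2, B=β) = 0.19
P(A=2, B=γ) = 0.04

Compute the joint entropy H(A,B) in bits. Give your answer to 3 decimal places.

1.714 bits

H(A,B) = −Σ p(x,y)·log₂ p(x,y) over all 6 cells.
  cell (1,α): −0.06·log₂0.06 = 0.2435
  cell (1,β): −0.04·log₂0.04 = 0.1858
  cell (1,γ): −0.62·log₂0.62 = 0.4276
  cell (2,α): −0.05·log₂0.05 = 0.2161
  cell (2,β): −0.19·log₂0.19 = 0.4552
  cell (2,γ): −0.04·log₂0.04 = 0.1858
Sum = 1.714 bits.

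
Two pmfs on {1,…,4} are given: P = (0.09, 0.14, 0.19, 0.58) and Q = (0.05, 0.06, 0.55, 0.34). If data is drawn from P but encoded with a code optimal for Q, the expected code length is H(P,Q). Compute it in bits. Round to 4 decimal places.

2.0238 bits

H(P,Q) = −Σ p·log₂ q.
  −0.09·log₂(0.05) = 0.38897
  −0.14·log₂(0.06) = 0.56825
  −0.19·log₂(0.55) = 0.16387
  −0.58·log₂(0.34) = 0.90271
H(P,Q) = 2.0238 bits.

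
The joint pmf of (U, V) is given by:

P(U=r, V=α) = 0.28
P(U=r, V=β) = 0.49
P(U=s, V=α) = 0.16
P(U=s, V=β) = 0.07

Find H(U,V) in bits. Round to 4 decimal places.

H(U,V) = −Σ p(x,y)·log₂ p(x,y) over all 4 cells.
  cell (r,α): −0.28·log₂0.28 = 0.51422
  cell (r,β): −0.49·log₂0.49 = 0.50428
  cell (s,α): −0.16·log₂0.16 = 0.42302
  cell (s,β): −0.07·log₂0.07 = 0.26856
Sum = 1.7101 bits.

1.7101 bits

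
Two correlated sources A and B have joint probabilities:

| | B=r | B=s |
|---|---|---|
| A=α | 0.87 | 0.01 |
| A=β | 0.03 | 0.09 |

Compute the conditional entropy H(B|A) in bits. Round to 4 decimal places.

Marginals: p(A) = (0.8800, 0.1200), p(B) = (0.9000, 0.1000).
H(B|A) = Σ p(A) · H(B|A=·).
  A=α: p=0.8800, H(B|A=α) = 0.0897
  A=β: p=0.1200, H(B|A=β) = 0.8113
Weighted sum = 0.1763 bits.

0.1763 bits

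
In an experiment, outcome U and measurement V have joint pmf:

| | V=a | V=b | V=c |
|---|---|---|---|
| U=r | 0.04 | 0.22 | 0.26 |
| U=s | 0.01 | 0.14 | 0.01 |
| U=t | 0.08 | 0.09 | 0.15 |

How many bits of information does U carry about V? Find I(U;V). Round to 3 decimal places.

Marginals: p(U) = (0.5200, 0.1600, 0.3200), p(V) = (0.1300, 0.4500, 0.4200).
I(U;V) = H(U) + H(V) − H(U,V).
H(U) = 1.4396, H(V) = 1.4267, H(U,V) = 2.7163.
I(U;V) = 1.4396 + 1.4267 − 2.7163 = 0.150 bits.

0.150 bits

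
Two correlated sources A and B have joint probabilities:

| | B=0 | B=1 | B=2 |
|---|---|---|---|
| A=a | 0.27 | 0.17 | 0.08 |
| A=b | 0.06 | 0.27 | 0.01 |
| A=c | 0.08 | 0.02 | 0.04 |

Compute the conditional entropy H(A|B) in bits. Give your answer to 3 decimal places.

Marginals: p(A) = (0.5200, 0.3400, 0.1400), p(B) = (0.4100, 0.4600, 0.1300).
H(A|B) = Σ p(B) · H(A|B=·).
  B=0: p=0.4100, H(A|B=0) = 1.2626
  B=1: p=0.4600, H(A|B=1) = 1.1786
  B=2: p=0.1300, H(A|B=2) = 1.2389
Weighted sum = 1.221 bits.

1.221 bits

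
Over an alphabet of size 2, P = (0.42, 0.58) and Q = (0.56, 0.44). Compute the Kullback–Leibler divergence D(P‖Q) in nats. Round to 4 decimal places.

0.0394 nats

D(P‖Q) = Σ p·ln(p/q).
  0.42·ln(0.42/0.56) = -0.12083
  0.58·ln(0.58/0.44) = 0.16023
D(P‖Q) = 0.0394 nats.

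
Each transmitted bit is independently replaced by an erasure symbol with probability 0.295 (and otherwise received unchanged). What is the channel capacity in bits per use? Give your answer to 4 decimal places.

Binary erasure channel: capacity C = 1 − ε.
C = 1 − 0.295 = 0.7050 bits per channel use.

0.7050 bits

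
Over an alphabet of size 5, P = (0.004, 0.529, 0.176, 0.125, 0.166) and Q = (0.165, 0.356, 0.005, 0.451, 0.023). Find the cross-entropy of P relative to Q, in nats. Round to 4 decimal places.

H(P,Q) = −Σ p·ln q.
  −0.004·ln(0.165) = 0.00721
  −0.529·ln(0.356) = 0.54636
  −0.176·ln(0.005) = 0.93250
  −0.125·ln(0.451) = 0.09954
  −0.166·ln(0.023) = 0.62620
H(P,Q) = 2.2118 nats.

2.2118 nats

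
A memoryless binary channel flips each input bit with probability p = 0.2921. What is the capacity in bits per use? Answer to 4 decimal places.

0.1286 bits

Binary symmetric channel: C = 1 − h₂(ε) where h₂ is the binary entropy function.
h₂(0.2921) = −0.2921·log₂0.2921 − 0.7079·log₂0.7079 = 0.8714.
C = 1 − 0.8714 = 0.1286 bits per channel use.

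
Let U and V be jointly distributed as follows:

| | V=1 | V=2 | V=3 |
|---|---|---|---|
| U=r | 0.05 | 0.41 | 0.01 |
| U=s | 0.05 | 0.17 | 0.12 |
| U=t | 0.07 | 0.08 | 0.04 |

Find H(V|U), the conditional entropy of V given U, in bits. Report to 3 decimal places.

Marginals: p(U) = (0.4700, 0.3400, 0.1900), p(V) = (0.1700, 0.6600, 0.1700).
H(V|U) = Σ p(U) · H(V|U=·).
  U=r: p=0.4700, H(V|U=r) = 0.6340
  U=s: p=0.3400, H(V|U=s) = 1.4370
  U=t: p=0.1900, H(V|U=t) = 1.5294
Weighted sum = 1.077 bits.

1.077 bits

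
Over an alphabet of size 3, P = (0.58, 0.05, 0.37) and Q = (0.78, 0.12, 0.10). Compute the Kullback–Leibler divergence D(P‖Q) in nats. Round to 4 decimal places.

D(P‖Q) = Σ p·ln(p/q).
  0.58·ln(0.58/0.78) = -0.17183
  0.05·ln(0.05/0.12) = -0.04377
  0.37·ln(0.37/0.10) = 0.48408
D(P‖Q) = 0.2685 nats.

0.2685 nats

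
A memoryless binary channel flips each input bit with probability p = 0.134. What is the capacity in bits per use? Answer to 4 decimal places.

Binary symmetric channel: C = 1 − h₂(ε) where h₂ is the binary entropy function.
h₂(0.134) = −0.134·log₂0.134 − 0.866·log₂0.866 = 0.5683.
C = 1 − 0.5683 = 0.4317 bits per channel use.

0.4317 bits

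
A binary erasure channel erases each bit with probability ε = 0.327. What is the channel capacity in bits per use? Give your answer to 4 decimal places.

Binary erasure channel: capacity C = 1 − ε.
C = 1 − 0.327 = 0.6730 bits per channel use.

0.6730 bits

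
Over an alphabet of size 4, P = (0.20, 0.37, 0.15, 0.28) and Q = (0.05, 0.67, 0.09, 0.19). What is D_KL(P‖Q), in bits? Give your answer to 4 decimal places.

0.3502 bits

D(P‖Q) = Σ p·log₂(p/q).
  0.20·log₂(0.20/0.05) = 0.40000
  0.37·log₂(0.37/0.67) = -0.31696
  0.15·log₂(0.15/0.09) = 0.11054
  0.28·log₂(0.28/0.19) = 0.15664
D(P‖Q) = 0.3502 bits.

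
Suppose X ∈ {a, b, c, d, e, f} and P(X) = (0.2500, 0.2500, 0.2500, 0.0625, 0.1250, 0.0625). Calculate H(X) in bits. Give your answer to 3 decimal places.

H(X) = −Σ p·log₂ p.
  −(0.2500)·log₂(0.2500) = 0.5000
  −(0.2500)·log₂(0.2500) = 0.5000
  −(0.2500)·log₂(0.2500) = 0.5000
  −(0.0625)·log₂(0.0625) = 0.2500
  −(0.1250)·log₂(0.1250) = 0.3750
  −(0.0625)·log₂(0.0625) = 0.2500
Sum: 0.5000 + 0.5000 + 0.5000 + 0.2500 + 0.3750 + 0.2500 = 2.375 bits.

2.375 bits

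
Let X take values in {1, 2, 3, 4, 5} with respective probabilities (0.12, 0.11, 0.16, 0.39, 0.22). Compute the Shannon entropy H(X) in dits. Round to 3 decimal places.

0.647 dits

H(X) = −Σ p·log₁₀ p.
  −(0.12)·log₁₀(0.12) = 0.1105
  −(0.11)·log₁₀(0.11) = 0.1054
  −(0.16)·log₁₀(0.16) = 0.1273
  −(0.39)·log₁₀(0.39) = 0.1595
  −(0.22)·log₁₀(0.22) = 0.1447
Sum: 0.1105 + 0.1054 + 0.1273 + 0.1595 + 0.1447 = 0.647 dits.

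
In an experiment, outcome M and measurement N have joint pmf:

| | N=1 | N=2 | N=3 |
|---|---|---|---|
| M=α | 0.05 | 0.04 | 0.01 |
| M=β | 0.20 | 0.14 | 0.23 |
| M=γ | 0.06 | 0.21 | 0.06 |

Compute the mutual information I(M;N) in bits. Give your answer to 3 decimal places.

Marginals: p(M) = (0.1000, 0.5700, 0.3300), p(N) = (0.3100, 0.3900, 0.3000).
I(M;N) = H(M) + H(N) − H(M,N).
H(M) = 1.3223, H(N) = 1.5747, H(M,N) = 2.7773.
I(M;N) = 1.3223 + 1.5747 − 2.7773 = 0.120 bits.

0.120 bits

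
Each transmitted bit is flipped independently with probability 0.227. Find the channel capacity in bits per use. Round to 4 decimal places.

Binary symmetric channel: C = 1 − h₂(ε) where h₂ is the binary entropy function.
h₂(0.227) = −0.227·log₂0.227 − 0.773·log₂0.773 = 0.7727.
C = 1 − 0.7727 = 0.2273 bits per channel use.

0.2273 bits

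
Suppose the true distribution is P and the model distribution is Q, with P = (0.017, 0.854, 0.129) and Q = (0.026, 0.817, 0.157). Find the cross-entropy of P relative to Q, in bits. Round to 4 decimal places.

H(P,Q) = −Σ p·log₂ q.
  −0.017·log₂(0.026) = 0.08951
  −0.854·log₂(0.817) = 0.24902
  −0.129·log₂(0.157) = 0.34458
H(P,Q) = 0.6831 bits.

0.6831 bits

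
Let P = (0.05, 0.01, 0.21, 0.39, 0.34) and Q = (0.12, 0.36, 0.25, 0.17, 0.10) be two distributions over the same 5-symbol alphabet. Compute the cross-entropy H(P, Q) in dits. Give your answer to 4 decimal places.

0.8170 dits

H(P,Q) = −Σ p·log₁₀ q.
  −0.05·log₁₀(0.12) = 0.04604
  −0.01·log₁₀(0.36) = 0.00444
  −0.21·log₁₀(0.25) = 0.12643
  −0.39·log₁₀(0.17) = 0.30012
  −0.34·log₁₀(0.10) = 0.34000
H(P,Q) = 0.8170 dits.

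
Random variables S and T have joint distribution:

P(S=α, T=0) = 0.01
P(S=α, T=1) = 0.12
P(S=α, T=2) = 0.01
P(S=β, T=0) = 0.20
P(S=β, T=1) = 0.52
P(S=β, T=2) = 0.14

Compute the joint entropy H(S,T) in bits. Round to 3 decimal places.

H(S,T) = −Σ p(x,y)·log₂ p(x,y) over all 6 cells.
  cell (α,0): −0.01·log₂0.01 = 0.0664
  cell (α,1): −0.12·log₂0.12 = 0.3671
  cell (α,2): −0.01·log₂0.01 = 0.0664
  cell (β,0): −0.20·log₂0.20 = 0.4644
  cell (β,1): −0.52·log₂0.52 = 0.4906
  cell (β,2): −0.14·log₂0.14 = 0.3971
Sum = 1.852 bits.

1.852 bits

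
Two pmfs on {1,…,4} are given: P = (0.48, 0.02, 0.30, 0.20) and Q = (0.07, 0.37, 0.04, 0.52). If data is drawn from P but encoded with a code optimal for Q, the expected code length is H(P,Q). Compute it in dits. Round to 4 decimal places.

1.0392 dits

H(P,Q) = −Σ p·log₁₀ q.
  −0.48·log₁₀(0.07) = 0.55435
  −0.02·log₁₀(0.37) = 0.00864
  −0.30·log₁₀(0.04) = 0.41938
  −0.20·log₁₀(0.52) = 0.05680
H(P,Q) = 1.0392 dits.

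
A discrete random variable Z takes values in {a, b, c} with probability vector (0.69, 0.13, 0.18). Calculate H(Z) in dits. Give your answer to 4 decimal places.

0.3604 dits

H(Z) = −Σ p·log₁₀ p.
  −(0.69)·log₁₀(0.69) = 0.11119
  −(0.13)·log₁₀(0.13) = 0.11519
  −(0.18)·log₁₀(0.18) = 0.13405
Sum: 0.11119 + 0.11519 + 0.13405 = 0.3604 dits.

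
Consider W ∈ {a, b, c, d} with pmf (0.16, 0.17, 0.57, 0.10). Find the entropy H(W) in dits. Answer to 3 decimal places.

H(W) = −Σ p·log₁₀ p.
  −(0.16)·log₁₀(0.16) = 0.1273
  −(0.17)·log₁₀(0.17) = 0.1308
  −(0.57)·log₁₀(0.57) = 0.1392
  −(0.10)·log₁₀(0.10) = 0.1000
Sum: 0.1273 + 0.1308 + 0.1392 + 0.1000 = 0.497 dits.

0.497 dits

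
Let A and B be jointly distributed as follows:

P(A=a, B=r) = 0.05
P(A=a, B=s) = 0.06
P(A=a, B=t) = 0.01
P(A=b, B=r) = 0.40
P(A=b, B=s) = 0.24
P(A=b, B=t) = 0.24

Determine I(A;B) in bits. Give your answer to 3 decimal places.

Marginals: p(A) = (0.1200, 0.8800), p(B) = (0.4500, 0.3000, 0.2500).
I(A;B) = Σ p(x,y)·log₂[p(x,y)/(p(x)p(y))].
  (a,r): 0.05·log₂(0.9259) = -0.0056
  (a,s): 0.06·log₂(1.6667) = 0.0442
  (a,t): 0.01·log₂(0.3333) = -0.0158
  (b,r): 0.40·log₂(1.0101) = 0.0058
  (b,s): 0.24·log₂(0.9091) = -0.0330
  (b,t): 0.24·log₂(1.0909) = 0.0301
Sum = 0.026 bits.

0.026 bits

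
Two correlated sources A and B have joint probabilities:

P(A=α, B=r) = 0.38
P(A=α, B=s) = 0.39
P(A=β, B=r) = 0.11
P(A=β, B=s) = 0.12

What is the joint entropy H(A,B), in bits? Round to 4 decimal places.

1.7776 bits

H(A,B) = −Σ p(x,y)·log₂ p(x,y) over all 4 cells.
  cell (α,r): −0.38·log₂0.38 = 0.53045
  cell (α,s): −0.39·log₂0.39 = 0.52980
  cell (β,r): −0.11·log₂0.11 = 0.35029
  cell (β,s): −0.12·log₂0.12 = 0.36707
Sum = 1.7776 bits.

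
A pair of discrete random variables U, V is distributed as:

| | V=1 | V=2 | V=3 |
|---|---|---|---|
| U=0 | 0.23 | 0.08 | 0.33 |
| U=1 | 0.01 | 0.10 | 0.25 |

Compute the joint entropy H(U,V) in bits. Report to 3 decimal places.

2.206 bits

H(U,V) = −Σ p(x,y)·log₂ p(x,y) over all 6 cells.
  cell (0,1): −0.23·log₂0.23 = 0.4877
  cell (0,2): −0.08·log₂0.08 = 0.2915
  cell (0,3): −0.33·log₂0.33 = 0.5278
  cell (1,1): −0.01·log₂0.01 = 0.0664
  cell (1,2): −0.10·log₂0.10 = 0.3322
  cell (1,3): −0.25·log₂0.25 = 0.5000
Sum = 2.206 bits.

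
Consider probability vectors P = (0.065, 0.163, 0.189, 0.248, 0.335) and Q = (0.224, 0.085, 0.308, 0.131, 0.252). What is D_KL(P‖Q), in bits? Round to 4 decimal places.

0.2699 bits

D(P‖Q) = Σ p·log₂(p/q).
  0.065·log₂(0.065/0.224) = -0.11602
  0.163·log₂(0.163/0.085) = 0.15311
  0.189·log₂(0.189/0.308) = -0.13316
  0.248·log₂(0.248/0.131) = 0.22835
  0.335·log₂(0.335/0.252) = 0.13760
D(P‖Q) = 0.2699 bits.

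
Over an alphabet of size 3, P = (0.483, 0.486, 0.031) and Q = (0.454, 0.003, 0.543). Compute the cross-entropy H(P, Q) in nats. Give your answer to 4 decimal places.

H(P,Q) = −Σ p·ln q.
  −0.483·ln(0.454) = 0.38140
  −0.486·ln(0.003) = 2.82324
  −0.031·ln(0.543) = 0.01893
H(P,Q) = 3.2236 nats.

3.2236 nats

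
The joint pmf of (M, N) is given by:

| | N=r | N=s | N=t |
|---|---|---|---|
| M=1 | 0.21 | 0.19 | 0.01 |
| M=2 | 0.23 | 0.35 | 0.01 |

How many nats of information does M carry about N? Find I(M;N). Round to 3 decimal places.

0.008 nats

Marginals: p(M) = (0.4100, 0.5900), p(N) = (0.4400, 0.5400, 0.0200).
I(M;N) = H(M) + H(N) − H(M,N).
H(M) = 0.6769, H(N) = 0.7722, H(M,N) = 1.4408.
I(M;N) = 0.6769 + 0.7722 − 1.4408 = 0.008 nats.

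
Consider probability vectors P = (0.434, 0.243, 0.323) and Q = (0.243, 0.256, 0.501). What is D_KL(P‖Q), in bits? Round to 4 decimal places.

D(P‖Q) = Σ p·log₂(p/q).
  0.434·log₂(0.434/0.243) = 0.36314
  0.243·log₂(0.243/0.256) = -0.01827
  0.323·log₂(0.323/0.501) = -0.20455
D(P‖Q) = 0.1403 bits.

0.1403 bits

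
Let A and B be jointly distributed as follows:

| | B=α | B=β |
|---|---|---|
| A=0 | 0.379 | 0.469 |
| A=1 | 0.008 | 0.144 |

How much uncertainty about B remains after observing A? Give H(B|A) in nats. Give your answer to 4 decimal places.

0.6143 nats

Chain rule: H(B|A) = H(A,B) − H(A).
Marginals: p(A) = (0.8480, 0.1520), p(B) = (0.3870, 0.6130).
H(A,B) = 1.0405 nats; H(A) = 0.4262 nats.
H(B|A) = 1.0405 − 0.4262 = 0.6143 nats.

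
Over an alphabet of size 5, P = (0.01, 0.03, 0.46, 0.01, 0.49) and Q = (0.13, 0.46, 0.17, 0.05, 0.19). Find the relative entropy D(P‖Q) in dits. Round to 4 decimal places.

0.3468 dits

D(P‖Q) = Σ p·log₁₀(p/q).
  0.01·log₁₀(0.01/0.13) = -0.01114
  0.03·log₁₀(0.03/0.46) = -0.03557
  0.46·log₁₀(0.46/0.17) = 0.19886
  0.01·log₁₀(0.01/0.05) = -0.00699
  0.49·log₁₀(0.49/0.19) = 0.20161
D(P‖Q) = 0.3468 dits.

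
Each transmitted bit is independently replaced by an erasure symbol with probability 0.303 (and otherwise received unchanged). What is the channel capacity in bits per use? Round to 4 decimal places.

0.6970 bits

Binary erasure channel: capacity C = 1 − ε.
C = 1 − 0.303 = 0.6970 bits per channel use.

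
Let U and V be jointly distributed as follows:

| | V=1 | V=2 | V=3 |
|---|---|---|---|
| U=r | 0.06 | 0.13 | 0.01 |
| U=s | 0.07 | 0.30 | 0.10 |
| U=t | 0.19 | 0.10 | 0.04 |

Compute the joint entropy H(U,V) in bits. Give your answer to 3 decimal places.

2.788 bits

H(U,V) = −Σ p(x,y)·log₂ p(x,y) over all 9 cells.
  cell (r,1): −0.06·log₂0.06 = 0.2435
  cell (r,2): −0.13·log₂0.13 = 0.3826
  cell (r,3): −0.01·log₂0.01 = 0.0664
  cell (s,1): −0.07·log₂0.07 = 0.2686
  cell (s,2): −0.30·log₂0.30 = 0.5211
  cell (s,3): −0.10·log₂0.10 = 0.3322
  cell (t,1): −0.19·log₂0.19 = 0.4552
  cell (t,2): −0.10·log₂0.10 = 0.3322
  cell (t,3): −0.04·log₂0.04 = 0.1858
Sum = 2.788 bits.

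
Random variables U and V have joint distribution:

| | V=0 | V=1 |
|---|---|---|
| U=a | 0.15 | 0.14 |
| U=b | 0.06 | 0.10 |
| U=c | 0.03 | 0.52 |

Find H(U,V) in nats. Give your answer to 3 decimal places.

1.404 nats

H(U,V) = −Σ p(x,y)·ln p(x,y) over all 6 cells.
  cell (a,0): −0.15·ln0.15 = 0.2846
  cell (a,1): −0.14·ln0.14 = 0.2753
  cell (b,0): −0.06·ln0.06 = 0.1688
  cell (b,1): −0.10·ln0.10 = 0.2303
  cell (c,0): −0.03·ln0.03 = 0.1052
  cell (c,1): −0.52·ln0.52 = 0.3400
Sum = 1.404 nats.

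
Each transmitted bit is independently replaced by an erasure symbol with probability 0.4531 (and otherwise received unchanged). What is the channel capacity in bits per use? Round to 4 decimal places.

0.5469 bits

Binary erasure channel: capacity C = 1 − ε.
C = 1 − 0.4531 = 0.5469 bits per channel use.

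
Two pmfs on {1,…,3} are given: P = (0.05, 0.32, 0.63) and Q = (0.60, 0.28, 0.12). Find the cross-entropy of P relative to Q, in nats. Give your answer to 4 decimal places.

H(P,Q) = −Σ p·ln q.
  −0.05·ln(0.60) = 0.02554
  −0.32·ln(0.28) = 0.40735
  −0.63·ln(0.12) = 1.33577
H(P,Q) = 1.7687 nats.

1.7687 nats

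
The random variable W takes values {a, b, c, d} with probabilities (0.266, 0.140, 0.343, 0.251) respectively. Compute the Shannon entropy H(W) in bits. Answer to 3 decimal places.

1.935 bits

H(W) = −Σ p·log₂ p.
  −(0.266)·log₂(0.266) = 0.5082
  −(0.140)·log₂(0.140) = 0.3971
  −(0.343)·log₂(0.343) = 0.5295
  −(0.251)·log₂(0.251) = 0.5006
Sum: 0.5082 + 0.3971 + 0.5295 + 0.5006 = 1.935 bits.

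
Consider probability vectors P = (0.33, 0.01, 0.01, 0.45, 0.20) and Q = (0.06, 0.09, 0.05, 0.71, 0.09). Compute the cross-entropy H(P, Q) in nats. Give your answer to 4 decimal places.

1.6182 nats

H(P,Q) = −Σ p·ln q.
  −0.33·ln(0.06) = 0.92843
  −0.01·ln(0.09) = 0.02408
  −0.01·ln(0.05) = 0.02996
  −0.45·ln(0.71) = 0.15412
  −0.20·ln(0.09) = 0.48159
H(P,Q) = 1.6182 nats.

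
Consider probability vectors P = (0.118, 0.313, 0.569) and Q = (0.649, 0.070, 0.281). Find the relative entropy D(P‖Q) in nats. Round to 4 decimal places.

0.6691 nats

D(P‖Q) = Σ p·ln(p/q).
  0.118·ln(0.118/0.649) = -0.20116
  0.313·ln(0.313/0.070) = 0.46878
  0.569·ln(0.569/0.281) = 0.40144
D(P‖Q) = 0.6691 nats.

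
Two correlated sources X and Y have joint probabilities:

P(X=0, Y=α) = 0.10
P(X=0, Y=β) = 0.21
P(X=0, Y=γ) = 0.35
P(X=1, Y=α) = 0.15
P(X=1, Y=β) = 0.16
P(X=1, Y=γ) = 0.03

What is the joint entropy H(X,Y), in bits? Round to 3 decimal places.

2.320 bits

H(X,Y) = −Σ p(x,y)·log₂ p(x,y) over all 6 cells.
  cell (0,α): −0.10·log₂0.10 = 0.3322
  cell (0,β): −0.21·log₂0.21 = 0.4728
  cell (0,γ): −0.35·log₂0.35 = 0.5301
  cell (1,α): −0.15·log₂0.15 = 0.4105
  cell (1,β): −0.16·log₂0.16 = 0.4230
  cell (1,γ): −0.03·log₂0.03 = 0.1518
Sum = 2.320 bits.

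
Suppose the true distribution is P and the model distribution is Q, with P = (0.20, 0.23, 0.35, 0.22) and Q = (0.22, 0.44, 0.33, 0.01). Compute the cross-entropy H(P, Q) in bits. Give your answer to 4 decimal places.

H(P,Q) = −Σ p·log₂ q.
  −0.20·log₂(0.22) = 0.43688
  −0.23·log₂(0.44) = 0.27242
  −0.35·log₂(0.33) = 0.55981
  −0.22·log₂(0.01) = 1.46165
H(P,Q) = 2.7308 bits.

2.7308 bits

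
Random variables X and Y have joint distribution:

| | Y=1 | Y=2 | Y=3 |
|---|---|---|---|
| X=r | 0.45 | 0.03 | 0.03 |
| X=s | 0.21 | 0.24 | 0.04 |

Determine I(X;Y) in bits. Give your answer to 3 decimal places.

Marginals: p(X) = (0.5100, 0.4900), p(Y) = (0.6600, 0.2700, 0.0700).
I(X;Y) = Σ p(x,y)·log₂[p(x,y)/(p(x)p(y))].
  (r,1): 0.45·log₂(1.3369) = 0.1885
  (r,2): 0.03·log₂(0.2179) = -0.0660
  (r,3): 0.03·log₂(0.8403) = -0.0075
  (s,1): 0.21·log₂(0.6494) = -0.1308
  (s,2): 0.24·log₂(1.8141) = 0.2062
  (s,3): 0.04·log₂(1.1662) = 0.0089
Sum = 0.199 bits.

0.199 bits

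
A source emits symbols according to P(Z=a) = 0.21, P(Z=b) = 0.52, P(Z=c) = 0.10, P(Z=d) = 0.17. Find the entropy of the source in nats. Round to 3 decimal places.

H(Z) = −Σ p·ln p.
  −(0.21)·ln(0.21) = 0.3277
  −(0.52)·ln(0.52) = 0.3400
  −(0.10)·ln(0.10) = 0.2303
  −(0.17)·ln(0.17) = 0.3012
Sum: 0.3277 + 0.3400 + 0.2303 + 0.3012 = 1.199 nats.

1.199 nats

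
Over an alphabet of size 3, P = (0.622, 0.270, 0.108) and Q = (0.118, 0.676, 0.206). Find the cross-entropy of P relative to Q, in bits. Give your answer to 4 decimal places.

H(P,Q) = −Σ p·log₂ q.
  −0.622·log₂(0.118) = 1.91771
  −0.270·log₂(0.676) = 0.15252
  −0.108·log₂(0.206) = 0.24616
H(P,Q) = 2.3164 bits.

2.3164 bits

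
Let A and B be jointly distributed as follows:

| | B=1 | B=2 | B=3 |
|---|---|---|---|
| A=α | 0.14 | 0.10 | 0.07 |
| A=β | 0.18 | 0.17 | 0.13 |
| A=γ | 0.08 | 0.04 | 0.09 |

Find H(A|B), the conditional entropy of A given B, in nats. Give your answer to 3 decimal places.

1.026 nats

Marginals: p(A) = (0.3100, 0.4800, 0.2100), p(B) = (0.4000, 0.3100, 0.2900).
H(A|B) = Σ p(B) · H(A|B=·).
  B=1: p=0.4000, H(A|B=1) = 1.0487
  B=2: p=0.3100, H(A|B=2) = 0.9586
  B=3: p=0.2900, H(A|B=3) = 1.0659
Weighted sum = 1.026 nats.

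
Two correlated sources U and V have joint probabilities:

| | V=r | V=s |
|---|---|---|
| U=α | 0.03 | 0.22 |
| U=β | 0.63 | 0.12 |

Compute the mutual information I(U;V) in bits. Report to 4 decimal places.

Marginals: p(U) = (0.2500, 0.7500), p(V) = (0.6600, 0.3400).
I(U;V) = H(U) + H(V) − H(U,V).
H(U) = 0.8113, H(V) = 0.9248, H(U,V) = 1.4194.
I(U;V) = 0.8113 + 0.9248 − 1.4194 = 0.3167 bits.

0.3167 bits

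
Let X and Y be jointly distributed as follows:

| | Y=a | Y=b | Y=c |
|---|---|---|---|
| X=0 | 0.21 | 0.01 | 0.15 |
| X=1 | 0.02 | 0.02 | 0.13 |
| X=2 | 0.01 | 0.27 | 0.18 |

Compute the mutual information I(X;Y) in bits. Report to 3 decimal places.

Marginals: p(X) = (0.3700, 0.1700, 0.4600), p(Y) = (0.2400, 0.3000, 0.4600).
I(X;Y) = H(X) + H(Y) − H(X,Y).
H(X) = 1.4807, H(Y) = 1.5306, H(X,Y) = 2.5800.
I(X;Y) = 1.4807 + 1.5306 − 2.5800 = 0.431 bits.

0.431 bits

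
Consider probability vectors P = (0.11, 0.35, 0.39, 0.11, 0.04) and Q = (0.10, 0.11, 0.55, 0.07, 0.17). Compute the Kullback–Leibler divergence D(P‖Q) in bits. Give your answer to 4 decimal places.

D(P‖Q) = Σ p·log₂(p/q).
  0.11·log₂(0.11/0.10) = 0.01513
  0.35·log₂(0.35/0.11) = 0.58445
  0.39·log₂(0.39/0.55) = -0.19342
  0.11·log₂(0.11/0.07) = 0.07173
  0.04·log₂(0.04/0.17) = -0.08350
D(P‖Q) = 0.3944 bits.

0.3944 bits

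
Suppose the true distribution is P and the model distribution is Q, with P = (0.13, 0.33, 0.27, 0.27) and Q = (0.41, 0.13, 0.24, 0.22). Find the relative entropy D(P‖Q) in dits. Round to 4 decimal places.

0.1065 dits

D(P‖Q) = Σ p·log₁₀(p/q).
  0.13·log₁₀(0.13/0.41) = -0.06485
  0.33·log₁₀(0.33/0.13) = 0.13351
  0.27·log₁₀(0.27/0.24) = 0.01381
  0.27·log₁₀(0.27/0.22) = 0.02401
D(P‖Q) = 0.1065 dits.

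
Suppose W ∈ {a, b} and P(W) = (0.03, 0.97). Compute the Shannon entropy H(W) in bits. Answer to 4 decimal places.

H(W) = −Σ p·log₂ p.
  −(0.03)·log₂(0.03) = 0.15177
  −(0.97)·log₂(0.97) = 0.04263
Sum: 0.15177 + 0.04263 = 0.1944 bits.

0.1944 bits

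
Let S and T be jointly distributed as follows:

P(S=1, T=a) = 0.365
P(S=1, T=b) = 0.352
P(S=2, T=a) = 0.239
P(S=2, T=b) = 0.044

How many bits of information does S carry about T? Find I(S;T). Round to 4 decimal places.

Marginals: p(S) = (0.7170, 0.2830), p(T) = (0.6040, 0.3960).
I(S;T) = Σ p(x,y)·log₂[p(x,y)/(p(x)p(y))].
  (1,a): 0.365·log₂(0.8428) = -0.09004
  (1,b): 0.352·log₂(1.2397) = 0.10913
  (2,a): 0.239·log₂(1.3982) = 0.11558
  (2,b): 0.044·log₂(0.3926) = -0.05935
Sum = 0.0753 bits.

0.0753 bits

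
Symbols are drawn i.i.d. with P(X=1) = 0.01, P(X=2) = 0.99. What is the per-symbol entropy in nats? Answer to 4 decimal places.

H(X) = −Σ p·ln p.
  −(0.01)·ln(0.01) = 0.04605
  −(0.99)·ln(0.99) = 0.00995
Sum: 0.04605 + 0.00995 = 0.0560 nats.

0.0560 nats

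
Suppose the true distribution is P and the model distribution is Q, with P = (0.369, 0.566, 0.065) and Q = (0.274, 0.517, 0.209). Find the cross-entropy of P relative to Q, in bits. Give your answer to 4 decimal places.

H(P,Q) = −Σ p·log₂ q.
  −0.369·log₂(0.274) = 0.68920
  −0.566·log₂(0.517) = 0.53870
  −0.065·log₂(0.209) = 0.14680
H(P,Q) = 1.3747 bits.

1.3747 bits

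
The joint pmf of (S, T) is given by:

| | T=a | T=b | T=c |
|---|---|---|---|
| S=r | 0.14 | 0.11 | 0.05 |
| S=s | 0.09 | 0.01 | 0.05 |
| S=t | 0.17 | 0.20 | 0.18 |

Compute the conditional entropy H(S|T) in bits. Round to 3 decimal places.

1.334 bits

Marginals: p(S) = (0.3000, 0.1500, 0.5500), p(T) = (0.4000, 0.3200, 0.2800).
H(S|T) = Σ p(T) · H(S|T=·).
  T=a: p=0.4000, H(S|T=a) = 1.5389
  T=b: p=0.3200, H(S|T=b) = 1.1096
  T=c: p=0.2800, H(S|T=c) = 1.2974
Weighted sum = 1.334 bits.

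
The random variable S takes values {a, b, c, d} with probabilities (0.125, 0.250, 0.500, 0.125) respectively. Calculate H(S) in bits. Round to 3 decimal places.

H(S) = −Σ p·log₂ p.
  −(0.125)·log₂(0.125) = 0.3750
  −(0.250)·log₂(0.250) = 0.5000
  −(0.500)·log₂(0.500) = 0.5000
  −(0.125)·log₂(0.125) = 0.3750
Sum: 0.3750 + 0.5000 + 0.5000 + 0.3750 = 1.750 bits.

1.750 bits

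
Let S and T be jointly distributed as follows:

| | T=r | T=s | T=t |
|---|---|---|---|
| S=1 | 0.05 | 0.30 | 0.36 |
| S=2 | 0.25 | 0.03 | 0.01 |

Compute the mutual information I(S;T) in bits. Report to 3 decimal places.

Marginals: p(S) = (0.7100, 0.2900), p(T) = (0.3000, 0.3300, 0.3700).
I(S;T) = H(S) + H(T) − H(S,T).
H(S) = 0.8687, H(T) = 1.5796, H(S,T) = 1.9860.
I(S;T) = 0.8687 + 1.5796 − 1.9860 = 0.462 bits.

0.462 bits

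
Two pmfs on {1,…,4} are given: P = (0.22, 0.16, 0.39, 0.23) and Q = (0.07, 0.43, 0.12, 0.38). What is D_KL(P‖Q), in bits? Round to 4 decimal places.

D(P‖Q) = Σ p·log₂(p/q).
  0.22·log₂(0.22/0.07) = 0.36346
  0.16·log₂(0.16/0.43) = -0.22820
  0.39·log₂(0.39/0.12) = 0.66317
  0.23·log₂(0.23/0.38) = -0.16660
D(P‖Q) = 0.6318 bits.

0.6318 bits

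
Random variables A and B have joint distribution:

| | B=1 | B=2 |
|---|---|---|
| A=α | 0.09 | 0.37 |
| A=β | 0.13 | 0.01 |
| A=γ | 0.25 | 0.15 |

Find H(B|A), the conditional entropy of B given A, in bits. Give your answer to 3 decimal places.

Marginals: p(A) = (0.4600, 0.1400, 0.4000), p(B) = (0.4700, 0.5300).
H(B|A) = Σ p(A) · H(B|A=·).
  A=α: p=0.4600, H(B|A=α) = 0.7131
  A=β: p=0.1400, H(B|A=β) = 0.3712
  A=γ: p=0.4000, H(B|A=γ) = 0.9544
Weighted sum = 0.762 bits.

0.762 bits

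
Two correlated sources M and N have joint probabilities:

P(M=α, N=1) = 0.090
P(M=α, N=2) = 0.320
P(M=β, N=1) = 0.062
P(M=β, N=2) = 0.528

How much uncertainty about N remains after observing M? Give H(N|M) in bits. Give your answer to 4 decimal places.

Marginals: p(M) = (0.4100, 0.5900), p(N) = (0.1520, 0.8480).
H(N|M) = Σ p(M) · H(N|M=·).
  M=α: p=0.4100, H(N|M=α) = 0.7593
  M=β: p=0.5900, H(N|M=β) = 0.4849
Weighted sum = 0.5974 bits.

0.5974 bits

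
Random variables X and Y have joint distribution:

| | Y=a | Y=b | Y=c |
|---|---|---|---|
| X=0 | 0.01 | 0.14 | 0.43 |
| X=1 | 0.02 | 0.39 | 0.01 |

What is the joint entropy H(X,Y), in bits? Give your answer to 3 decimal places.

1.696 bits

H(X,Y) = −Σ p(x,y)·log₂ p(x,y) over all 6 cells.
  cell (0,a): −0.01·log₂0.01 = 0.0664
  cell (0,b): −0.14·log₂0.14 = 0.3971
  cell (0,c): −0.43·log₂0.43 = 0.5236
  cell (1,a): −0.02·log₂0.02 = 0.1129
  cell (1,b): −0.39·log₂0.39 = 0.5298
  cell (1,c): −0.01·log₂0.01 = 0.0664
Sum = 1.696 bits.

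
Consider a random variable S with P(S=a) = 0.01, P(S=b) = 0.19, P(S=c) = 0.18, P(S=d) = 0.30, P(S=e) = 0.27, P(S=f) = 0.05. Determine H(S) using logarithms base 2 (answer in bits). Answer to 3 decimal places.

H(S) = −Σ p·log₂ p.
  −(0.01)·log₂(0.01) = 0.0664
  −(0.19)·log₂(0.19) = 0.4552
  −(0.18)·log₂(0.18) = 0.4453
  −(0.30)·log₂(0.30) = 0.5211
  −(0.27)·log₂(0.27) = 0.5100
  −(0.05)·log₂(0.05) = 0.2161
Sum: 0.0664 + 0.4552 + 0.4453 + 0.5211 + 0.5100 + 0.2161 = 2.214 bits.

2.214 bits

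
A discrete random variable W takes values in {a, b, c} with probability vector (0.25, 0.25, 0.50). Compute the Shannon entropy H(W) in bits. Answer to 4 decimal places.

H(W) = −Σ p·log₂ p.
  −(0.25)·log₂(0.25) = 0.50000
  −(0.25)·log₂(0.25) = 0.50000
  −(0.50)·log₂(0.50) = 0.50000
Sum: 0.50000 + 0.50000 + 0.50000 = 1.5000 bits.

1.5000 bits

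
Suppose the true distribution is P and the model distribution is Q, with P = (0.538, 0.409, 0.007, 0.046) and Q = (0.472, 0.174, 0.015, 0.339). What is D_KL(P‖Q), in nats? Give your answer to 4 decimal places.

0.3228 nats

D(P‖Q) = Σ p·ln(p/q).
  0.538·ln(0.538/0.472) = 0.07041
  0.409·ln(0.409/0.174) = 0.34956
  0.007·ln(0.007/0.015) = -0.00533
  0.046·ln(0.046/0.339) = -0.09188
D(P‖Q) = 0.3228 nats.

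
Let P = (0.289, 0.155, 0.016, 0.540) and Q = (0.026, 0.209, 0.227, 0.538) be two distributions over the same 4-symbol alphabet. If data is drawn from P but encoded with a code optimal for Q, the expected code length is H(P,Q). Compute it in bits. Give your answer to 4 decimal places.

H(P,Q) = −Σ p·log₂ q.
  −0.289·log₂(0.026) = 1.52168
  −0.155·log₂(0.209) = 0.35006
  −0.016·log₂(0.227) = 0.03423
  −0.540·log₂(0.538) = 0.48293
H(P,Q) = 2.3889 bits.

2.3889 bits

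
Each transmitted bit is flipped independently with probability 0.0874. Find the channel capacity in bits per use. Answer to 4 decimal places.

Binary symmetric channel: C = 1 − h₂(ε) where h₂ is the binary entropy function.
h₂(0.0874) = −0.0874·log₂0.0874 − 0.9126·log₂0.9126 = 0.4277.
C = 1 − 0.4277 = 0.5723 bits per channel use.

0.5723 bits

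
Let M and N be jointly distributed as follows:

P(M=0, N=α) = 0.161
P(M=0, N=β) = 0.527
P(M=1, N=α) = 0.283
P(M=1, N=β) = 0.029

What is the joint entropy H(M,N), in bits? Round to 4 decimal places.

1.5747 bits

H(M,N) = −Σ p(x,y)·log₂ p(x,y) over all 4 cells.
  cell (0,α): −0.161·log₂0.161 = 0.42421
  cell (0,β): −0.527·log₂0.527 = 0.48701
  cell (1,α): −0.283·log₂0.283 = 0.51538
  cell (1,β): −0.029·log₂0.029 = 0.14813
Sum = 1.5747 bits.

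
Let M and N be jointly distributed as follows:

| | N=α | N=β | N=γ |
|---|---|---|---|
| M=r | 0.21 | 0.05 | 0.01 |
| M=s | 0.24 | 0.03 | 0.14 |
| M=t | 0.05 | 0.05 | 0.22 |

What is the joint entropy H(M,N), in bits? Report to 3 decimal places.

H(M,N) = −Σ p(x,y)·log₂ p(x,y) over all 9 cells.
  cell (r,α): −0.21·log₂0.21 = 0.4728
  cell (r,β): −0.05·log₂0.05 = 0.2161
  cell (r,γ): −0.01·log₂0.01 = 0.0664
  cell (s,α): −0.24·log₂0.24 = 0.4941
  cell (s,β): −0.03·log₂0.03 = 0.1518
  cell (s,γ): −0.14·log₂0.14 = 0.3971
  cell (t,α): −0.05·log₂0.05 = 0.2161
  cell (t,β): −0.05·log₂0.05 = 0.2161
  cell (t,γ): −0.22·log₂0.22 = 0.4806
Sum = 2.711 bits.

2.711 bits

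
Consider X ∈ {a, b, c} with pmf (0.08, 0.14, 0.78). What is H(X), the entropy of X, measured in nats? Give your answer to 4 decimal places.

H(X) = −Σ p·ln p.
  −(0.08)·ln(0.08) = 0.20206
  −(0.14)·ln(0.14) = 0.27526
  −(0.78)·ln(0.78) = 0.19380
Sum: 0.20206 + 0.27526 + 0.19380 = 0.6711 nats.

0.6711 nats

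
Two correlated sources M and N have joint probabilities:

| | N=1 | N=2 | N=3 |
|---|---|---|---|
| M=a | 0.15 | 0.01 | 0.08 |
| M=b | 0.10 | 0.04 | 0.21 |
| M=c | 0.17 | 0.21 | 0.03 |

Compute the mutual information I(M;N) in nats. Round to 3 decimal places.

Marginals: p(M) = (0.2400, 0.3500, 0.4100), p(N) = (0.4200, 0.2600, 0.3200).
I(M;N) = Σ p(x,y)·ln[p(x,y)/(p(x)p(y))].
  (a,1): 0.15·ln(1.4881) = 0.0596
  (a,2): 0.01·ln(0.1603) = -0.0183
  (a,3): 0.08·ln(1.0417) = 0.0033
  (b,1): 0.10·ln(0.6803) = -0.0385
  (b,2): 0.04·ln(0.4396) = -0.0329
  (b,3): 0.21·ln(1.8750) = 0.1320
  (c,1): 0.17·ln(0.9872) = -0.0022
  (c,2): 0.21·ln(1.9700) = 0.1424
  (c,3): 0.03·ln(0.2287) = -0.0443
Sum = 0.201 nats.

0.201 nats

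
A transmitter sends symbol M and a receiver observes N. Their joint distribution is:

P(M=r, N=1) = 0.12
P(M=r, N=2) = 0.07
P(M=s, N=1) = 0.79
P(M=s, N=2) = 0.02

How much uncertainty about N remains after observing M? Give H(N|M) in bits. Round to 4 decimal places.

Marginals: p(M) = (0.1900, 0.8100), p(N) = (0.9100, 0.0900).
H(N|M) = Σ p(M) · H(N|M=·).
  M=r: p=0.1900, H(N|M=r) = 0.9495
  M=s: p=0.8100, H(N|M=s) = 0.1670
Weighted sum = 0.3157 bits.

0.3157 bits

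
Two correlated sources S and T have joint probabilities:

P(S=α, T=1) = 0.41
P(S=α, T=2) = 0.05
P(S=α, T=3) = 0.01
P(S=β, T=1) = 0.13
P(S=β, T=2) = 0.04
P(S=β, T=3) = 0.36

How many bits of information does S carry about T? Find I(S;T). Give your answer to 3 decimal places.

0.412 bits

Marginals: p(S) = (0.4700, 0.5300), p(T) = (0.5400, 0.0900, 0.3700).
I(S;T) = H(S) + H(T) − H(S,T).
H(S) = 0.9974, H(T) = 1.3234, H(S,T) = 1.9089.
I(S;T) = 0.9974 + 1.3234 − 1.9089 = 0.412 bits.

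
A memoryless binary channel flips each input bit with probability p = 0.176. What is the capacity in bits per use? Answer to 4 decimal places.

Binary symmetric channel: C = 1 − h₂(ε) where h₂ is the binary entropy function.
h₂(0.176) = −0.176·log₂0.176 − 0.824·log₂0.824 = 0.6712.
C = 1 − 0.6712 = 0.3288 bits per channel use.

0.3288 bits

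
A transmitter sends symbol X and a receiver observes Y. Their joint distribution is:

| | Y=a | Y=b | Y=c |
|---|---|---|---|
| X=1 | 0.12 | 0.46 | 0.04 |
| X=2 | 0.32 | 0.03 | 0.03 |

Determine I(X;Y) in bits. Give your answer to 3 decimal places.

0.354 bits

Marginals: p(X) = (0.6200, 0.3800), p(Y) = (0.4400, 0.4900, 0.0700).
I(X;Y) = H(X) + H(Y) − H(X,Y).
H(X) = 0.9580, H(Y) = 1.2940, H(X,Y) = 1.8977.
I(X;Y) = 0.9580 + 1.2940 − 1.8977 = 0.354 bits.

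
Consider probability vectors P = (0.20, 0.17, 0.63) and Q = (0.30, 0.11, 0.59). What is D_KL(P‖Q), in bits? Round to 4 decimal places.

0.0494 bits

D(P‖Q) = Σ p·log₂(p/q).
  0.20·log₂(0.20/0.30) = -0.11699
  0.17·log₂(0.17/0.11) = 0.10677
  0.63·log₂(0.63/0.59) = 0.05962
D(P‖Q) = 0.0494 bits.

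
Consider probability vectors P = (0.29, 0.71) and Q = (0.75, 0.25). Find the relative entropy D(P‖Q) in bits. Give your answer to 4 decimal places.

0.6716 bits

D(P‖Q) = Σ p·log₂(p/q).
  0.29·log₂(0.29/0.75) = -0.39754
  0.71·log₂(0.71/0.25) = 1.06918
D(P‖Q) = 0.6716 bits.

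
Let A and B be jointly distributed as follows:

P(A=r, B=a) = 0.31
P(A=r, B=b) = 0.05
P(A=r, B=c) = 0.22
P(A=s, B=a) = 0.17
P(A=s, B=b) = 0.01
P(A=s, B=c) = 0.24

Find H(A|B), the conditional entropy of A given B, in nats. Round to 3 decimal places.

Marginals: p(A) = (0.5800, 0.4200), p(B) = (0.4800, 0.0600, 0.4600).
H(A|B) = Σ p(B) · H(A|B=·).
  B=a: p=0.4800, H(A|B=a) = 0.6500
  B=b: p=0.0600, H(A|B=b) = 0.4506
  B=c: p=0.4600, H(A|B=c) = 0.6922
Weighted sum = 0.657 nats.

0.657 nats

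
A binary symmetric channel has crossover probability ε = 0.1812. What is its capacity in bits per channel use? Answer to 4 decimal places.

Binary symmetric channel: C = 1 − h₂(ε) where h₂ is the binary entropy function.
h₂(0.1812) = −0.1812·log₂0.1812 − 0.8188·log₂0.8188 = 0.6827.
C = 1 − 0.6827 = 0.3173 bits per channel use.

0.3173 bits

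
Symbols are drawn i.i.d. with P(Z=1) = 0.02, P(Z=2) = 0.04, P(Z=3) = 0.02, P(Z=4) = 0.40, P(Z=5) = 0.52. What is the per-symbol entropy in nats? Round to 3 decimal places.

H(Z) = −Σ p·ln p.
  −(0.02)·ln(0.02) = 0.0782
  −(0.04)·ln(0.04) = 0.1288
  −(0.02)·ln(0.02) = 0.0782
  −(0.40)·ln(0.40) = 0.3665
  −(0.52)·ln(0.52) = 0.3400
Sum: 0.0782 + 0.1288 + 0.0782 + 0.3665 + 0.3400 = 0.992 nats.

0.992 nats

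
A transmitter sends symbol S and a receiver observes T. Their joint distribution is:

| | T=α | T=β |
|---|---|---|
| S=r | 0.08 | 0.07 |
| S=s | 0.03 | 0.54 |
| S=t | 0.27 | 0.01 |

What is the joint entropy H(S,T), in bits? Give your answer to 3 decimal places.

H(S,T) = −Σ p(x,y)·log₂ p(x,y) over all 6 cells.
  cell (r,α): −0.08·log₂0.08 = 0.2915
  cell (r,β): −0.07·log₂0.07 = 0.2686
  cell (s,α): −0.03·log₂0.03 = 0.1518
  cell (s,β): −0.54·log₂0.54 = 0.4800
  cell (t,α): −0.27·log₂0.27 = 0.5100
  cell (t,β): −0.01·log₂0.01 = 0.0664
Sum = 1.768 bits.

1.768 bits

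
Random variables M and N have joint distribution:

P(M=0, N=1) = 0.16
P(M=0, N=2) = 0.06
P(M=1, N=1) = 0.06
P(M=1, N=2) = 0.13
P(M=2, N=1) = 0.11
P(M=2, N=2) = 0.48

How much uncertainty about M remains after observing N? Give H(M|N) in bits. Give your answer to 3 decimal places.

Marginals: p(M) = (0.2200, 0.1900, 0.5900), p(N) = (0.3300, 0.6700).
H(M|N) = Σ p(N) · H(M|N=·).
  N=1: p=0.3300, H(M|N=1) = 1.4819
  N=2: p=0.6700, H(M|N=2) = 1.1154
Weighted sum = 1.236 bits.

1.236 bits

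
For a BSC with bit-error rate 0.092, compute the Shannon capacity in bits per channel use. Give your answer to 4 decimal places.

0.5569 bits

Binary symmetric channel: C = 1 − h₂(ε) where h₂ is the binary entropy function.
h₂(0.092) = −0.092·log₂0.092 − 0.908·log₂0.908 = 0.4431.
C = 1 − 0.4431 = 0.5569 bits per channel use.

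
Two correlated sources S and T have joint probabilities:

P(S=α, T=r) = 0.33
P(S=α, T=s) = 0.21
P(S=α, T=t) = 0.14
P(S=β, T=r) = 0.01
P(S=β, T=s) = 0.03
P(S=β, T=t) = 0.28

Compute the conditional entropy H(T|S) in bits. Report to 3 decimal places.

1.226 bits

Chain rule: H(T|S) = H(S,T) − H(S).
Marginals: p(S) = (0.6800, 0.3200), p(T) = (0.3400, 0.2400, 0.4200).
H(S,T) = 2.1302 bits; H(S) = 0.9044 bits.
H(T|S) = 2.1302 − 0.9044 = 1.226 bits.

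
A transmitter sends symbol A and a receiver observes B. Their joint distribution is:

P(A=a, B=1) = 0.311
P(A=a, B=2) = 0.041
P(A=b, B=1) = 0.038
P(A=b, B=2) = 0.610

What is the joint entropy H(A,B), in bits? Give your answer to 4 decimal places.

1.3273 bits

H(A,B) = −Σ p(x,y)·log₂ p(x,y) over all 4 cells.
  cell (a,1): −0.311·log₂0.311 = 0.52404
  cell (a,2): −0.041·log₂0.041 = 0.18894
  cell (b,1): −0.038·log₂0.038 = 0.17928
  cell (b,2): −0.610·log₂0.610 = 0.43500
Sum = 1.3273 bits.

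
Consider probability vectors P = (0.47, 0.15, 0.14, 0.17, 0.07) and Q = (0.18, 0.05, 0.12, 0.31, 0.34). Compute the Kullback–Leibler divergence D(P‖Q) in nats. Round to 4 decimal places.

0.4247 nats

D(P‖Q) = Σ p·ln(p/q).
  0.47·ln(0.47/0.18) = 0.45109
  0.15·ln(0.15/0.05) = 0.16479
  0.14·ln(0.14/0.12) = 0.02158
  0.17·ln(0.17/0.31) = -0.10213
  0.07·ln(0.07/0.34) = -0.11063
D(P‖Q) = 0.4247 nats.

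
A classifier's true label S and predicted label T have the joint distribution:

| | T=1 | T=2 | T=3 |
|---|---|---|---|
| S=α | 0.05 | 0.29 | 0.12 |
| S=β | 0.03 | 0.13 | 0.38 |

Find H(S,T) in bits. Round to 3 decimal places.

H(S,T) = −Σ p(x,y)·log₂ p(x,y) over all 6 cells.
  cell (α,1): −0.05·log₂0.05 = 0.2161
  cell (α,2): −0.29·log₂0.29 = 0.5179
  cell (α,3): −0.12·log₂0.12 = 0.3671
  cell (β,1): −0.03·log₂0.03 = 0.1518
  cell (β,2): −0.13·log₂0.13 = 0.3826
  cell (β,3): −0.38·log₂0.38 = 0.5305
Sum = 2.166 bits.

2.166 bits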